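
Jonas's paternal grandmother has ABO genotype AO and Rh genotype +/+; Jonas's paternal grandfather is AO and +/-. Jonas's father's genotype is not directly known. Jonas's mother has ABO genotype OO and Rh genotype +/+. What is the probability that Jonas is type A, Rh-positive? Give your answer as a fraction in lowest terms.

1/2

Jonas's father's ABO genotype from AO × AO: 1/4 AA, 1/2 AO, 1/4 OO.
Crossing each possibility with the mother OO and summing P(type A): 1/4·1 + 1/2·1/2 + 1/4·0 = 1/2.
Similarly for Rh via the father's Rh distribution: P(Rh+) = 1.
Independent loci: 1/2 × 1 = 1/2.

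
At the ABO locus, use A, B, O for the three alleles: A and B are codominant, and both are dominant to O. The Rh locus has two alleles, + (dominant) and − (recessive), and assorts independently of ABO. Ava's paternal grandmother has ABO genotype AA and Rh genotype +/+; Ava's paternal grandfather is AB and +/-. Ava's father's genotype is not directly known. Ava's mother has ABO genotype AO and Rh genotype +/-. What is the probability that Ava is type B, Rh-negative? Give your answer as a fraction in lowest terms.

1/64

Ava's father's ABO genotype from AA × AB: 1/2 AA, 1/2 AB.
Crossing each possibility with the mother AO and summing P(type B): 1/2·0 + 1/2·1/4 = 1/8.
Similarly for Rh via the father's Rh distribution: P(Rh-) = 1/8.
Independent loci: 1/8 × 1/8 = 1/64.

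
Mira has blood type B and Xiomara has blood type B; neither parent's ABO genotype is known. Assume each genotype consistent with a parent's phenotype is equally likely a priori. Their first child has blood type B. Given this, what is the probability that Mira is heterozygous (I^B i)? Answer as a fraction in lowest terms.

7/15

Possible genotypes: Mira ∈ {I^B I^B, I^B i}; Xiomara ∈ {I^B I^B, I^B i}.
Weight each parental genotype pair by prior × P(type-B child):
  I^B I^B × I^B I^B: posterior weight 4/15.
  I^B I^B × I^B i: posterior weight 4/15.
  I^B i × I^B I^B: posterior weight 4/15.
  I^B i × I^B i: posterior weight 1/5.
Sum the posterior weight over pairs where Mira is I^B i: 7/15.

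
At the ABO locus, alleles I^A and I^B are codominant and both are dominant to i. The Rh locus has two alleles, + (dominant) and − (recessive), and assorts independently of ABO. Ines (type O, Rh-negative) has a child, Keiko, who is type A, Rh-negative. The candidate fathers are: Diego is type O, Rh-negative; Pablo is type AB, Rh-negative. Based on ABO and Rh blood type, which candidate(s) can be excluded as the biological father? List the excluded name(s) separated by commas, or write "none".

A candidate is excluded only if no genotype consistent with his phenotype could produce a type A, Rh-negative child with a type O, Rh-negative mother.
Diego (type O, Rh-): no genotype consistent with that phenotype can produce a type-A Rh- child with a type-O mother.

Diego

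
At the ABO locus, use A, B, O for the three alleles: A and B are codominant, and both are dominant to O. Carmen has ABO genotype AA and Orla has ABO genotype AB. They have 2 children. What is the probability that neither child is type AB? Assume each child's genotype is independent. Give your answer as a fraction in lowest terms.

1/4

ABO cross AA × AB → 1/2 A, 1/2 AB.
So P(type AB) = 1/2 per child.
P(not type AB) = 1/2 for one child; (1/2)^2 = 1/4.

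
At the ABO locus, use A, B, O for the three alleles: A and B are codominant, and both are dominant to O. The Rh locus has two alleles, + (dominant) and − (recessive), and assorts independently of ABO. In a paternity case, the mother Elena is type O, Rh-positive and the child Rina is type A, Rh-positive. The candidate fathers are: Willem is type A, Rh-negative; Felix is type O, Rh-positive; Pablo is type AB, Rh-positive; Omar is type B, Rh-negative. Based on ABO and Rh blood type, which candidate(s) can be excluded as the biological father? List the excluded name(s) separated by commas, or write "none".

A candidate is excluded only if no genotype consistent with his phenotype could produce a type A, Rh-positive child with a type O, Rh-positive mother.
Felix (type O, Rh+): no genotype consistent with that phenotype can produce a type-A Rh+ child with a type-O mother.
Omar (type B, Rh-): no genotype consistent with that phenotype can produce a type-A Rh+ child with a type-O mother.

Felix, Omar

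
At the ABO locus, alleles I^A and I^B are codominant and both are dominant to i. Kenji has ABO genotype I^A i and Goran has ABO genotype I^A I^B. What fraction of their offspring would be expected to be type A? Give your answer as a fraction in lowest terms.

1/2

ABO cross I^A i × I^A I^B → offspring phenotypes: 1/2 A, 1/4 B, 1/4 AB.
So P(type A) = 1/2.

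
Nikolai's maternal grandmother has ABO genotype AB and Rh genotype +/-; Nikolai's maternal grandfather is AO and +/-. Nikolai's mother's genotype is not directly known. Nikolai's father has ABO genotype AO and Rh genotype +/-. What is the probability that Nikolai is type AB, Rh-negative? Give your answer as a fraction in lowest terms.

Nikolai's mother's ABO genotype from AB × AO: 1/4 AA, 1/4 AB, 1/4 AO, 1/4 BO.
Crossing each possibility with the father AO and summing P(type AB): 1/4·0 + 1/4·1/4 + 1/4·0 + 1/4·1/4 = 1/8.
Similarly for Rh via the mother's Rh distribution: P(Rh-) = 1/4.
Independent loci: 1/8 × 1/4 = 1/32.

1/32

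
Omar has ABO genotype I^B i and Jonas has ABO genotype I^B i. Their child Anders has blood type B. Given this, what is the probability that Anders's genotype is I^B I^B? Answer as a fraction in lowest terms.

1/3

Cross I^B i × I^B i → 1/4 I^B I^B, 1/2 I^B i, 1/4 i i.
Type-B genotypes among offspring: I^B I^B (1/4), I^B i (1/2); total 3/4.
P(I^B I^B | type B) = (1/4) / (3/4) = 1/3.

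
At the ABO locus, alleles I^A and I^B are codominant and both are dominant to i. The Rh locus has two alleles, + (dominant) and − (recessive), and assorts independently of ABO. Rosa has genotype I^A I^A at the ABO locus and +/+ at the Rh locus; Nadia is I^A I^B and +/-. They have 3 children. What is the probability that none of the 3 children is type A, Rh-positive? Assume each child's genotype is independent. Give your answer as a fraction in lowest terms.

1/8

ABO cross I^A I^A × I^A I^B → 1/2 A, 1/2 AB.
Rh cross +/+ × +/- → 1 Rh+; so P(type A, Rh-positive) = 1/2 × 1 = 1/2 per child.
P(not type A, Rh-positive) = 1/2 for one child; (1/2)^3 = 1/8.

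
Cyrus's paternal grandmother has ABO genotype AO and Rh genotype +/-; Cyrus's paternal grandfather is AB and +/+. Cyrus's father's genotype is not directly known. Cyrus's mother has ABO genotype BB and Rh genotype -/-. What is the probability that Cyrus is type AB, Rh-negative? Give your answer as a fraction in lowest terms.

Cyrus's father's ABO genotype from AO × AB: 1/4 AA, 1/4 AB, 1/4 AO, 1/4 BO.
Crossing each possibility with the mother BB and summing P(type AB): 1/4·1 + 1/4·1/2 + 1/4·1/2 + 1/4·0 = 1/2.
Similarly for Rh via the father's Rh distribution: P(Rh-) = 1/4.
Independent loci: 1/2 × 1/4 = 1/8.

1/8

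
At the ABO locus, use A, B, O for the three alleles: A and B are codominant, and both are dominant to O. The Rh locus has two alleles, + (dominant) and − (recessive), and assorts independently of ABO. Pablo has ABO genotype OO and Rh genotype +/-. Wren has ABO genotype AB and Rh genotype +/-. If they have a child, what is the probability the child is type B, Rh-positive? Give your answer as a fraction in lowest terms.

ABO cross OO × AB → offspring phenotypes: 1/2 A, 1/2 B.
Rh cross +/- × +/- → 3/4 Rh+, 1/4 Rh-.
Independent loci: P(type B, Rh-positive) = 1/2 × 3/4 = 3/8.

3/8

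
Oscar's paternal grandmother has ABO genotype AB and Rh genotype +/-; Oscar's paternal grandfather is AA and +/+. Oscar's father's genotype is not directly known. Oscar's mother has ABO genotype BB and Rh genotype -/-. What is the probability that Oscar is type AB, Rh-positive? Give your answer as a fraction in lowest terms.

Oscar's father's ABO genotype from AB × AA: 1/2 AA, 1/2 AB.
Crossing each possibility with the mother BB and summing P(type AB): 1/2·1 + 1/2·1/2 = 3/4.
Similarly for Rh via the father's Rh distribution: P(Rh+) = 3/4.
Independent loci: 3/4 × 3/4 = 9/16.

9/16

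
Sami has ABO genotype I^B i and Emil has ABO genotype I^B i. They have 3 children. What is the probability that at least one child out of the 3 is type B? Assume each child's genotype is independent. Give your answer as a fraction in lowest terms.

63/64

ABO cross I^B i × I^B i → 1/4 O, 3/4 B.
So P(type B) = 3/4 per child.
P(none) = (1/4)^3 = 1/64; P(at least one) = 1 − 1/64 = 63/64.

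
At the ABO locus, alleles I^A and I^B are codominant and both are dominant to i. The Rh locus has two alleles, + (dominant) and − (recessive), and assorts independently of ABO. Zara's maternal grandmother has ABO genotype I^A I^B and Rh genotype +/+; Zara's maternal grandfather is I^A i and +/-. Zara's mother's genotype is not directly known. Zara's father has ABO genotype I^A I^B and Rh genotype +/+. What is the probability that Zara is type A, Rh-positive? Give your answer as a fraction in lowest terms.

3/8

Zara's mother's ABO genotype from I^A I^B × I^A i: 1/4 I^A I^A, 1/4 I^A I^B, 1/4 I^A i, 1/4 I^B i.
Crossing each possibility with the father I^A I^B and summing P(type A): 1/4·1/2 + 1/4·1/4 + 1/4·1/2 + 1/4·1/4 = 3/8.
Similarly for Rh via the mother's Rh distribution: P(Rh+) = 1.
Independent loci: 3/8 × 1 = 3/8.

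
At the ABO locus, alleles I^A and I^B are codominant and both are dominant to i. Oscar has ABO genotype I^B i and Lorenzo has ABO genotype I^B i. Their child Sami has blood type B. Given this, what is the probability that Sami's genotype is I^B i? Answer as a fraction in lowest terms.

Cross I^B i × I^B i → 1/4 I^B I^B, 1/2 I^B i, 1/4 i i.
Type-B genotypes among offspring: I^B I^B (1/4), I^B i (1/2); total 3/4.
P(I^B i | type B) = (1/2) / (3/4) = 2/3.

2/3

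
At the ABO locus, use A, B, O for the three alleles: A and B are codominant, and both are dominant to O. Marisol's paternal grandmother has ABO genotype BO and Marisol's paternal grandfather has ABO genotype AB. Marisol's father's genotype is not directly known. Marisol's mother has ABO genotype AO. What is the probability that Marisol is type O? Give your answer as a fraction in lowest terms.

1/8

Marisol's father's ABO genotype from BO × AB: 1/4 AB, 1/4 AO, 1/4 BB, 1/4 BO.
Crossing each possibility with the mother AO and summing P(type O): 1/4·0 + 1/4·1/4 + 1/4·0 + 1/4·1/4 = 1/8.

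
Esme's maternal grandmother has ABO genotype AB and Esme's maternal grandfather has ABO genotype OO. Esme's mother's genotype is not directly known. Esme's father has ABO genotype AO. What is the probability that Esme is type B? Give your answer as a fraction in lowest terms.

Esme's mother's ABO genotype from AB × OO: 1/2 AO, 1/2 BO.
Crossing each possibility with the father AO and summing P(type B): 1/2·0 + 1/2·1/4 = 1/8.

1/8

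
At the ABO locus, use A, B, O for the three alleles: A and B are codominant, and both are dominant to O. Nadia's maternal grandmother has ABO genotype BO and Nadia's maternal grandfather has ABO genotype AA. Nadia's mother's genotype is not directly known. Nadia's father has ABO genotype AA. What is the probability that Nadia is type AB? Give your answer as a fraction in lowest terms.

Nadia's mother's ABO genotype from BO × AA: 1/2 AB, 1/2 AO.
Crossing each possibility with the father AA and summing P(type AB): 1/2·1/2 + 1/2·0 = 1/4.

1/4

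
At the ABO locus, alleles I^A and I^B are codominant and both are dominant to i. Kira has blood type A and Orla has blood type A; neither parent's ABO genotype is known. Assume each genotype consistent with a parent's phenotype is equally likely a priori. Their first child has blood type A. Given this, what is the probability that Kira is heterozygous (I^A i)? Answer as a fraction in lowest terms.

Possible genotypes: Kira ∈ {I^A I^A, I^A i}; Orla ∈ {I^A I^A, I^A i}.
Weight each parental genotype pair by prior × P(type-A child):
  I^A I^A × I^A I^A: posterior weight 4/15.
  I^A I^A × I^A i: posterior weight 4/15.
  I^A i × I^A I^A: posterior weight 4/15.
  I^A i × I^A i: posterior weight 1/5.
Sum the posterior weight over pairs where Kira is I^A i: 7/15.

7/15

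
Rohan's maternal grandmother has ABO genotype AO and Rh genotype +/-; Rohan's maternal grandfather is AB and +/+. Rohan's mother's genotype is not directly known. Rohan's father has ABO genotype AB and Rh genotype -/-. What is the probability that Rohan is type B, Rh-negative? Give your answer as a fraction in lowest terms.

1/16

Rohan's mother's ABO genotype from AO × AB: 1/4 AA, 1/4 AB, 1/4 AO, 1/4 BO.
Crossing each possibility with the father AB and summing P(type B): 1/4·0 + 1/4·1/4 + 1/4·1/4 + 1/4·1/2 = 1/4.
Similarly for Rh via the mother's Rh distribution: P(Rh-) = 1/4.
Independent loci: 1/4 × 1/4 = 1/16.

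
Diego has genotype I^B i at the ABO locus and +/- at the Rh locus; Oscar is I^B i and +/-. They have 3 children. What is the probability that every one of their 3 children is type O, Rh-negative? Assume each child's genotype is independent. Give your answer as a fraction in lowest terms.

1/4096

ABO cross I^B i × I^B i → 1/4 O, 3/4 B.
Rh cross +/- × +/- → 3/4 Rh+, 1/4 Rh-; so P(type O, Rh-negative) = 1/4 × 1/4 = 1/16 per child.
All 3 independent: (1/16)^3 = 1/4096.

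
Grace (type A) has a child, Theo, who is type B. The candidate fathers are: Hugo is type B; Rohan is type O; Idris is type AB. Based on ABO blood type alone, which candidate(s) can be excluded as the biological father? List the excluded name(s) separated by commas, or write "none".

Rohan

A candidate is excluded only if no genotype consistent with his phenotype could produce a type B child with a type A mother.
Rohan (type O): no genotype consistent with that phenotype can produce a type-B child with a type-A mother.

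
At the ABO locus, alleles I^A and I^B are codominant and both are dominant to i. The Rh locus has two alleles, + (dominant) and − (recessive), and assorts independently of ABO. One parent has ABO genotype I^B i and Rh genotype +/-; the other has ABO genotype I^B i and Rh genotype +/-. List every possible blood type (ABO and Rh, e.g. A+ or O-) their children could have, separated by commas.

Gametes from I^B i × I^B i give offspring ABO genotypes I^B I^B, I^B i, i i, i.e. phenotypes O, B.
Rh cross +/- × +/- → phenotypes Rh+, Rh-.
Combining independently: O+, O-, B+, B-.

O+, O-, B+, B-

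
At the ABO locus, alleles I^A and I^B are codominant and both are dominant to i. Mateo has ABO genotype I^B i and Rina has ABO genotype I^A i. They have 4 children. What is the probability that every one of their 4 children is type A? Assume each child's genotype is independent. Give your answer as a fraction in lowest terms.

ABO cross I^B i × I^A i → 1/4 O, 1/4 A, 1/4 B, 1/4 AB.
So P(type A) = 1/4 per child.
All 4 independent: (1/4)^4 = 1/256.

1/256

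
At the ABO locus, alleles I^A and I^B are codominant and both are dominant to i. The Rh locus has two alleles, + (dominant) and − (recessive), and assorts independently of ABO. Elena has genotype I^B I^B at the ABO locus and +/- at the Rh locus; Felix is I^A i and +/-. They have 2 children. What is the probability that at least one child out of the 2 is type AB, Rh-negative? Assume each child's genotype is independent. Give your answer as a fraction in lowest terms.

ABO cross I^B I^B × I^A i → 1/2 B, 1/2 AB.
Rh cross +/- × +/- → 3/4 Rh+, 1/4 Rh-; so P(type AB, Rh-negative) = 1/2 × 1/4 = 1/8 per child.
P(none) = (7/8)^2 = 49/64; P(at least one) = 1 − 49/64 = 15/64.

15/64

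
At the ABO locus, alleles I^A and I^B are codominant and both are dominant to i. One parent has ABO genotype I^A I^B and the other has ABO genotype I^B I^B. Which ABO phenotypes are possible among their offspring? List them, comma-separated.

Gametes from I^A I^B × I^B I^B give offspring ABO genotypes I^A I^B, I^B I^B, i.e. phenotypes B, AB.

B, AB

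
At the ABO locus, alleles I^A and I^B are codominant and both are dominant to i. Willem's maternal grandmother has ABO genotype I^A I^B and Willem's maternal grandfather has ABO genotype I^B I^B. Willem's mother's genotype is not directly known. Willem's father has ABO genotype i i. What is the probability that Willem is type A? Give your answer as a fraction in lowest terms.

1/4

Willem's mother's ABO genotype from I^A I^B × I^B I^B: 1/2 I^A I^B, 1/2 I^B I^B.
Crossing each possibility with the father i i and summing P(type A): 1/2·1/2 + 1/2·0 = 1/4.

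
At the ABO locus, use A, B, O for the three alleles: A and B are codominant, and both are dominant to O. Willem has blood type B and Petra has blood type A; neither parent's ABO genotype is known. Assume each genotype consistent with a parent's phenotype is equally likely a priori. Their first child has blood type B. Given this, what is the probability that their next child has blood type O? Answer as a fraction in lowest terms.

Possible genotypes: Willem ∈ {BB, BO}; Petra ∈ {AA, AO}.
Weight each parental genotype pair by prior × P(type-B child):
  BB × AO: posterior weight 2/3; P(next child type O) = 0.
  BO × AO: posterior weight 1/3; P(next child type O) = 1/4.
Weighted sum = 1/12.

1/12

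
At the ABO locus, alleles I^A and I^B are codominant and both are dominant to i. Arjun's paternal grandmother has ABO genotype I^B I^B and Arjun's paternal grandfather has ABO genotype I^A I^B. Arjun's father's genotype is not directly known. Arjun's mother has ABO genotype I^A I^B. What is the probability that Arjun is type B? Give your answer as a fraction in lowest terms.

Arjun's father's ABO genotype from I^B I^B × I^A I^B: 1/2 I^A I^B, 1/2 I^B I^B.
Crossing each possibility with the mother I^A I^B and summing P(type B): 1/2·1/4 + 1/2·1/2 = 3/8.

3/8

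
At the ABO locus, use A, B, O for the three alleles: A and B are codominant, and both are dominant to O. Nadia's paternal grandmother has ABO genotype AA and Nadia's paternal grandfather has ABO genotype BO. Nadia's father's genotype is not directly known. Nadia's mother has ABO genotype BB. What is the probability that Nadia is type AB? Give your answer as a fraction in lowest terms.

Nadia's father's ABO genotype from AA × BO: 1/2 AB, 1/2 AO.
Crossing each possibility with the mother BB and summing P(type AB): 1/2·1/2 + 1/2·1/2 = 1/2.

1/2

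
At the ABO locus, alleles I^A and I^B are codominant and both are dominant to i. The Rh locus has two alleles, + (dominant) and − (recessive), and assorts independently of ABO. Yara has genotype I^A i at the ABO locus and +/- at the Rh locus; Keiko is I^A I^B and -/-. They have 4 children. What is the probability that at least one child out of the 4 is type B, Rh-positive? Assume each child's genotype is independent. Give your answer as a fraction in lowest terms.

1695/4096

ABO cross I^A i × I^A I^B → 1/2 A, 1/4 B, 1/4 AB.
Rh cross +/- × -/- → 1/2 Rh+, 1/2 Rh-; so P(type B, Rh-positive) = 1/4 × 1/2 = 1/8 per child.
P(none) = (7/8)^4 = 2401/4096; P(at least one) = 1 − 2401/4096 = 1695/4096.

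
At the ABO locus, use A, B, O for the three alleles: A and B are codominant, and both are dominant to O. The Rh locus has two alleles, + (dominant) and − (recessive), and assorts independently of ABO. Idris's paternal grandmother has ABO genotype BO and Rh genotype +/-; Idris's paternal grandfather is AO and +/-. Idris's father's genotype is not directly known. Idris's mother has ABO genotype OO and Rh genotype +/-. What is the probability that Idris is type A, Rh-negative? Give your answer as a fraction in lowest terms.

Idris's father's ABO genotype from BO × AO: 1/4 AB, 1/4 AO, 1/4 BO, 1/4 OO.
Crossing each possibility with the mother OO and summing P(type A): 1/4·1/2 + 1/4·1/2 + 1/4·0 + 1/4·0 = 1/4.
Similarly for Rh via the father's Rh distribution: P(Rh-) = 1/4.
Independent loci: 1/4 × 1/4 = 1/16.

1/16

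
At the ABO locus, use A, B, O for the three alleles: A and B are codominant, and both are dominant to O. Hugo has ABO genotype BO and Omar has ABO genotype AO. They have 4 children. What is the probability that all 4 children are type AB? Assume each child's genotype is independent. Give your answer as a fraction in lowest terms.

ABO cross BO × AO → 1/4 O, 1/4 A, 1/4 B, 1/4 AB.
So P(type AB) = 1/4 per child.
All 4 independent: (1/4)^4 = 1/256.

1/256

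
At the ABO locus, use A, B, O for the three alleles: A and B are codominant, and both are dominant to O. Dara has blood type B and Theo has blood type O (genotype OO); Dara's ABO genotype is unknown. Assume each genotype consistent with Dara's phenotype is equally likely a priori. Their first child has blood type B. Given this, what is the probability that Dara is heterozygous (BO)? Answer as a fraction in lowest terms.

Possible genotypes: Dara ∈ {BB, BO}; Theo ∈ {OO}.
Weight each parental genotype pair by prior × P(type-B child):
  BB × OO: posterior weight 2/3.
  BO × OO: posterior weight 1/3.
Sum the posterior weight over pairs where Dara is BO: 1/3.

1/3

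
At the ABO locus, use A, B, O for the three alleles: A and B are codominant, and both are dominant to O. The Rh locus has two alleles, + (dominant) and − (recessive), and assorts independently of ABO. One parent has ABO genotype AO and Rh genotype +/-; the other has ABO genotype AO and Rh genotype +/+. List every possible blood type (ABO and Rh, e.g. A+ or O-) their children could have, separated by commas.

Gametes from AO × AO give offspring ABO genotypes AA, AO, OO, i.e. phenotypes O, A.
Rh cross +/- × +/+ → phenotypes Rh+.
Combining independently: O+, A+.

O+, A+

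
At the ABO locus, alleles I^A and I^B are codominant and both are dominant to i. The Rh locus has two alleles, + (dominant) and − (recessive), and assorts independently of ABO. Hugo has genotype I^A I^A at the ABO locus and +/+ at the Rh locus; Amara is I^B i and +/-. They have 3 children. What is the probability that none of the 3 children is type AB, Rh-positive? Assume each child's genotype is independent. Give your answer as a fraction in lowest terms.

1/8

ABO cross I^A I^A × I^B i → 1/2 A, 1/2 AB.
Rh cross +/+ × +/- → 1 Rh+; so P(type AB, Rh-positive) = 1/2 × 1 = 1/2 per child.
P(not type AB, Rh-positive) = 1/2 for one child; (1/2)^3 = 1/8.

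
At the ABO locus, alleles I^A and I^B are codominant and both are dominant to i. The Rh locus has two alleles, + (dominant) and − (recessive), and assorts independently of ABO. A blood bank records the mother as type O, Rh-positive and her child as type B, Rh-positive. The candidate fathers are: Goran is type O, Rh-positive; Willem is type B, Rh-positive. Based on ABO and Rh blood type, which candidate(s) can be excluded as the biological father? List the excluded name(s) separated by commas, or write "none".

A candidate is excluded only if no genotype consistent with his phenotype could produce a type B, Rh-positive child with a type O, Rh-positive mother.
Goran (type O, Rh+): no genotype consistent with that phenotype can produce a type-B Rh+ child with a type-O mother.

Goran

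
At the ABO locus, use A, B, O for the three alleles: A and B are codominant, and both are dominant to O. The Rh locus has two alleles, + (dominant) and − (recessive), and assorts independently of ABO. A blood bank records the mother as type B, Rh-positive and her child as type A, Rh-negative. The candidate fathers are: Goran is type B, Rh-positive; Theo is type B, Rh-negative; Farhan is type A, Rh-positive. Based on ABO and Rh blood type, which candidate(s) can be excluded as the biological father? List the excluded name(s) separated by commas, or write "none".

A candidate is excluded only if no genotype consistent with his phenotype could produce a type A, Rh-negative child with a type B, Rh-positive mother.
Goran (type B, Rh+): no genotype consistent with that phenotype can produce a type-A Rh- child with a type-B mother.
Theo (type B, Rh-): no genotype consistent with that phenotype can produce a type-A Rh- child with a type-B mother.

Goran, Theo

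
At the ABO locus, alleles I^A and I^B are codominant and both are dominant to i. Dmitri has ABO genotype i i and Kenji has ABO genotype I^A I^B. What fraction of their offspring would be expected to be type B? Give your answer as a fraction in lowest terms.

1/2

ABO cross i i × I^A I^B → offspring phenotypes: 1/2 A, 1/2 B.
So P(type B) = 1/2.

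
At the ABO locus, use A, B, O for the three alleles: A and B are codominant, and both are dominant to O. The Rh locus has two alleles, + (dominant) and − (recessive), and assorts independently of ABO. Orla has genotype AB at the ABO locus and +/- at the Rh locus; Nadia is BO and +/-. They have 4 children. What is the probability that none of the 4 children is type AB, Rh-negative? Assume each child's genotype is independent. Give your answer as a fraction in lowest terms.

50625/65536

ABO cross AB × BO → 1/4 A, 1/2 B, 1/4 AB.
Rh cross +/- × +/- → 3/4 Rh+, 1/4 Rh-; so P(type AB, Rh-negative) = 1/4 × 1/4 = 1/16 per child.
P(not type AB, Rh-negative) = 15/16 for one child; (15/16)^4 = 50625/65536.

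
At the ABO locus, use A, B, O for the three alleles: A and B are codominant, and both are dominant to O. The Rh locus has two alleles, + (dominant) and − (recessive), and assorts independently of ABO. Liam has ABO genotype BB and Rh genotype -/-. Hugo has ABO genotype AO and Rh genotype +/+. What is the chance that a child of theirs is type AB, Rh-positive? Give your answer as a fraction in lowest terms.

ABO cross BB × AO → offspring phenotypes: 1/2 B, 1/2 AB.
Rh cross -/- × +/+ → 1 Rh+.
Independent loci: P(type AB, Rh-positive) = 1/2 × 1 = 1/2.

1/2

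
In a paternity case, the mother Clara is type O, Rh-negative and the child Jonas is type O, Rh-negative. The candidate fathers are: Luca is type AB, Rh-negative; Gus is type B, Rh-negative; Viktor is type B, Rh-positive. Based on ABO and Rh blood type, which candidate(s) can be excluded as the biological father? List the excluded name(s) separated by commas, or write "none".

Luca

A candidate is excluded only if no genotype consistent with his phenotype could produce a type O, Rh-negative child with a type O, Rh-negative mother.
Luca (type AB, Rh-): no genotype consistent with that phenotype can produce a type-O Rh- child with a type-O mother.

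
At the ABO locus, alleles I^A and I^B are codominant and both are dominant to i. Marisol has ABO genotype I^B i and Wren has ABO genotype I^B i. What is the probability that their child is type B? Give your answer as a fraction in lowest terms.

3/4

ABO cross I^B i × I^B i → offspring phenotypes: 1/4 O, 3/4 B.
So P(type B) = 3/4.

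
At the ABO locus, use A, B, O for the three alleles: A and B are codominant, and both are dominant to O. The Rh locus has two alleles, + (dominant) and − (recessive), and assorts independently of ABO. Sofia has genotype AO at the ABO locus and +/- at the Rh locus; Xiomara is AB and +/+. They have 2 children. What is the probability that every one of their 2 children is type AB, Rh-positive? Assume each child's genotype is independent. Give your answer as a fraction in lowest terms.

1/16

ABO cross AO × AB → 1/2 A, 1/4 B, 1/4 AB.
Rh cross +/- × +/+ → 1 Rh+; so P(type AB, Rh-positive) = 1/4 × 1 = 1/4 per child.
All 2 independent: (1/4)^2 = 1/16.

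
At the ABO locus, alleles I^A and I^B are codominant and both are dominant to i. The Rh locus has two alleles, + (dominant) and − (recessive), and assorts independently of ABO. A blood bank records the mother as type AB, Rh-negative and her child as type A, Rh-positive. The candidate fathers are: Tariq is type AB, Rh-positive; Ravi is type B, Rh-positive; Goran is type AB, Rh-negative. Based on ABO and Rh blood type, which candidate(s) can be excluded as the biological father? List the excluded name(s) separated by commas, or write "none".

A candidate is excluded only if no genotype consistent with his phenotype could produce a type A, Rh-positive child with a type AB, Rh-negative mother.
Goran (type AB, Rh-): no genotype consistent with that phenotype can produce a type-A Rh+ child with a type-AB mother.

Goran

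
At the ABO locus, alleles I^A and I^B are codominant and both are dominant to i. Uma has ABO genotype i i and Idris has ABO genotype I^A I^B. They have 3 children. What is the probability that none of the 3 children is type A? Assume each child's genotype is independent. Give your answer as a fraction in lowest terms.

ABO cross i i × I^A I^B → 1/2 A, 1/2 B.
So P(type A) = 1/2 per child.
P(not type A) = 1/2 for one child; (1/2)^3 = 1/8.

1/8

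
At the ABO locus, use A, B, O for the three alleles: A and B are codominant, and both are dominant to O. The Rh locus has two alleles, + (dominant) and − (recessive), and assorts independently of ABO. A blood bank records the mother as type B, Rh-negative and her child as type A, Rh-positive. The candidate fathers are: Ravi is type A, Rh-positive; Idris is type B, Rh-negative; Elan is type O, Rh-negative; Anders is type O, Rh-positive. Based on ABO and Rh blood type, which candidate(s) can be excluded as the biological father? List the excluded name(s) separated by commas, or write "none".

A candidate is excluded only if no genotype consistent with his phenotype could produce a type A, Rh-positive child with a type B, Rh-negative mother.
Idris (type B, Rh-): no genotype consistent with that phenotype can produce a type-A Rh+ child with a type-B mother.
Elan (type O, Rh-): no genotype consistent with that phenotype can produce a type-A Rh+ child with a type-B mother.
Anders (type O, Rh+): no genotype consistent with that phenotype can produce a type-A Rh+ child with a type-B mother.

Idris, Elan, Anders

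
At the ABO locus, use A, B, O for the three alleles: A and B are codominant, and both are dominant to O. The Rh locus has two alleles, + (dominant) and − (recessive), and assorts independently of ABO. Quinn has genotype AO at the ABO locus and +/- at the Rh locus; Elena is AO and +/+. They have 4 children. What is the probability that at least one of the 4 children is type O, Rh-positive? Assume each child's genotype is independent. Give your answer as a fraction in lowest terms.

ABO cross AO × AO → 1/4 O, 3/4 A.
Rh cross +/- × +/+ → 1 Rh+; so P(type O, Rh-positive) = 1/4 × 1 = 1/4 per child.
P(none) = (3/4)^4 = 81/256; P(at least one) = 1 − 81/256 = 175/256.

175/256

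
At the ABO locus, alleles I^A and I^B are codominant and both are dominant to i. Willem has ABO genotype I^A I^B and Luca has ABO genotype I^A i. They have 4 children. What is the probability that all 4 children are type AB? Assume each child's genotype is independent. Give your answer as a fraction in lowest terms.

1/256

ABO cross I^A I^B × I^A i → 1/2 A, 1/4 B, 1/4 AB.
So P(type AB) = 1/4 per child.
All 4 independent: (1/4)^4 = 1/256.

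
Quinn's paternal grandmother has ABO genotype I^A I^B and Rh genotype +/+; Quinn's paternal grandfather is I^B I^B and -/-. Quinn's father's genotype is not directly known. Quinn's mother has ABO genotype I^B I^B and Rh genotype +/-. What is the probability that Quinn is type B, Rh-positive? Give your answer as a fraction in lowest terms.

9/16

Quinn's father's ABO genotype from I^A I^B × I^B I^B: 1/2 I^A I^B, 1/2 I^B I^B.
Crossing each possibility with the mother I^B I^B and summing P(type B): 1/2·1/2 + 1/2·1 = 3/4.
Similarly for Rh via the father's Rh distribution: P(Rh+) = 3/4.
Independent loci: 3/4 × 3/4 = 9/16.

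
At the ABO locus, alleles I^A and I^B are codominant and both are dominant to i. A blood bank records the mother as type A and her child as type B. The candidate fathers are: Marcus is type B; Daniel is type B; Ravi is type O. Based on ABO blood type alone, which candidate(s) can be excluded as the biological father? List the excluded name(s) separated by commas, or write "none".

Ravi

A candidate is excluded only if no genotype consistent with his phenotype could produce a type B child with a type A mother.
Ravi (type O): no genotype consistent with that phenotype can produce a type-B child with a type-A mother.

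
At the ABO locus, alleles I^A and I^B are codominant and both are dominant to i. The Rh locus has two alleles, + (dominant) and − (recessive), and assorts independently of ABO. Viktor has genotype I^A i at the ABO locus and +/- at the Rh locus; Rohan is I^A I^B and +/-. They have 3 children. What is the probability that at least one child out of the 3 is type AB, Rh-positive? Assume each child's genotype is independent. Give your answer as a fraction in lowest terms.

1899/4096

ABO cross I^A i × I^A I^B → 1/2 A, 1/4 B, 1/4 AB.
Rh cross +/- × +/- → 3/4 Rh+, 1/4 Rh-; so P(type AB, Rh-positive) = 1/4 × 3/4 = 3/16 per child.
P(none) = (13/16)^3 = 2197/4096; P(at least one) = 1 − 2197/4096 = 1899/4096.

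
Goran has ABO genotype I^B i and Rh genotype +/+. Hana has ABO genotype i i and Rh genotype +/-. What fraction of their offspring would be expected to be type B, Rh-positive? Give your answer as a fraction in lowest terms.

1/2

ABO cross I^B i × i i → offspring phenotypes: 1/2 O, 1/2 B.
Rh cross +/+ × +/- → 1 Rh+.
Independent loci: P(type B, Rh-positive) = 1/2 × 1 = 1/2.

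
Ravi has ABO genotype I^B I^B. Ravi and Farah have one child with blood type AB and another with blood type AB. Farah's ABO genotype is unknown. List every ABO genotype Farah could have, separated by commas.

For each candidate genotype of Farah, check whether crossing it with I^B I^B can produce every observed child phenotype.
  I^A I^A → possible child types {AB} ✓
  I^A I^B → possible child types {B, AB} ✓
  I^A i → possible child types {B, AB} ✓
  I^B I^B → possible child types {B} ✗
  I^B i → possible child types {B} ✗
  i i → possible child types {B} ✗

I^A I^A, I^A I^B, I^A i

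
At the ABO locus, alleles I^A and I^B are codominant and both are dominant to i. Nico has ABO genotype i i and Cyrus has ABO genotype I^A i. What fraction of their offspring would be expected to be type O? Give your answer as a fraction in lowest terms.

ABO cross i i × I^A i → offspring phenotypes: 1/2 O, 1/2 A.
So P(type O) = 1/2.

1/2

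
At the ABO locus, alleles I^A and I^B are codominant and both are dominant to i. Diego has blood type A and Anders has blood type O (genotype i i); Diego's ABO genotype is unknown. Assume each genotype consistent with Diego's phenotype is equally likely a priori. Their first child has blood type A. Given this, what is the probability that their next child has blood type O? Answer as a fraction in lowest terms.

Possible genotypes: Diego ∈ {I^A I^A, I^A i}; Anders ∈ {i i}.
Weight each parental genotype pair by prior × P(type-A child):
  I^A I^A × i i: posterior weight 2/3; P(next child type O) = 0.
  I^A i × i i: posterior weight 1/3; P(next child type O) = 1/2.
Weighted sum = 1/6.

1/6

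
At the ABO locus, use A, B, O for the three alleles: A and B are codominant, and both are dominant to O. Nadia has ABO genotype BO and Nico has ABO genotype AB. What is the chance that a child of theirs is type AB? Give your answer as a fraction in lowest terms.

1/4

ABO cross BO × AB → offspring phenotypes: 1/4 A, 1/2 B, 1/4 AB.
So P(type AB) = 1/4.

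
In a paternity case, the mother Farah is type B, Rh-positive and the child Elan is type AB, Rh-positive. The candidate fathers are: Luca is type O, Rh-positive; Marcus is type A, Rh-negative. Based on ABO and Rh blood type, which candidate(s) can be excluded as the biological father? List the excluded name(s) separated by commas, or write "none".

A candidate is excluded only if no genotype consistent with his phenotype could produce a type AB, Rh-positive child with a type B, Rh-positive mother.
Luca (type O, Rh+): no genotype consistent with that phenotype can produce a type-AB Rh+ child with a type-B mother.

Luca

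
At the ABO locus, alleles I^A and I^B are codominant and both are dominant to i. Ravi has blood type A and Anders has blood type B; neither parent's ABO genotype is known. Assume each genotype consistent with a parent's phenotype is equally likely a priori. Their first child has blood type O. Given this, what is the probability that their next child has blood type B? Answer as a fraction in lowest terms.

1/4

Possible genotypes: Ravi ∈ {I^A I^A, I^A i}; Anders ∈ {I^B I^B, I^B i}.
Weight each parental genotype pair by prior × P(type-O child):
  I^A i × I^B i: posterior weight 1; P(next child type B) = 1/4.
Weighted sum = 1/4.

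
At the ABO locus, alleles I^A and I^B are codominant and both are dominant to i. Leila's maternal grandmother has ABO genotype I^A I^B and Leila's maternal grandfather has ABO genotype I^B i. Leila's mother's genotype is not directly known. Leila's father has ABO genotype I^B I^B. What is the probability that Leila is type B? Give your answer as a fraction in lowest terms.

3/4

Leila's mother's ABO genotype from I^A I^B × I^B i: 1/4 I^A I^B, 1/4 I^A i, 1/4 I^B I^B, 1/4 I^B i.
Crossing each possibility with the father I^B I^B and summing P(type B): 1/4·1/2 + 1/4·1/2 + 1/4·1 + 1/4·1 = 3/4.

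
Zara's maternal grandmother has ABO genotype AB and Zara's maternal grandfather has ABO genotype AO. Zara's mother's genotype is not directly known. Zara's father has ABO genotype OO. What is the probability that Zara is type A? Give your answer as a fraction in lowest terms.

1/2

Zara's mother's ABO genotype from AB × AO: 1/4 AA, 1/4 AB, 1/4 AO, 1/4 BO.
Crossing each possibility with the father OO and summing P(type A): 1/4·1 + 1/4·1/2 + 1/4·1/2 + 1/4·0 = 1/2.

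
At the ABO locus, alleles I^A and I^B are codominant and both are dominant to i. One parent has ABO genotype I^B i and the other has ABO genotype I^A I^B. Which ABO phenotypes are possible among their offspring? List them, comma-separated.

A, B, AB

Gametes from I^B i × I^A I^B give offspring ABO genotypes I^A I^B, I^A i, I^B I^B, I^B i, i.e. phenotypes A, B, AB.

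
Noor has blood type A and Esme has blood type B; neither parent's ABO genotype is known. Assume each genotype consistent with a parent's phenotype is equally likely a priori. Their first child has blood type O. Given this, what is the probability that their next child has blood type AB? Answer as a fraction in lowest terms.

Possible genotypes: Noor ∈ {AA, AO}; Esme ∈ {BB, BO}.
Weight each parental genotype pair by prior × P(type-O child):
  AO × BO: posterior weight 1; P(next child type AB) = 1/4.
Weighted sum = 1/4.

1/4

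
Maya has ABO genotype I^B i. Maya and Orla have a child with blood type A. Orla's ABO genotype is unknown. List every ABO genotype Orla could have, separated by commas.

I^A I^A, I^A I^B, I^A i

For each candidate genotype of Orla, check whether crossing it with I^B i can produce every observed child phenotype.
  I^A I^A → possible child types {A, AB} ✓
  I^A I^B → possible child types {A, B, AB} ✓
  I^A i → possible child types {O, A, B, AB} ✓
  I^B I^B → possible child types {B} ✗
  I^B i → possible child types {O, B} ✗
  i i → possible child types {O, B} ✗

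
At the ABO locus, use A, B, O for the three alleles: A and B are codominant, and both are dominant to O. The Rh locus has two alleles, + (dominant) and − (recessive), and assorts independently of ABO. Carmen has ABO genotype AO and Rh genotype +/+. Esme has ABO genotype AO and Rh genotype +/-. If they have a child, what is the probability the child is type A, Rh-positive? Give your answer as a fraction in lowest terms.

3/4

ABO cross AO × AO → offspring phenotypes: 1/4 O, 3/4 A.
Rh cross +/+ × +/- → 1 Rh+.
Independent loci: P(type A, Rh-positive) = 3/4 × 1 = 3/4.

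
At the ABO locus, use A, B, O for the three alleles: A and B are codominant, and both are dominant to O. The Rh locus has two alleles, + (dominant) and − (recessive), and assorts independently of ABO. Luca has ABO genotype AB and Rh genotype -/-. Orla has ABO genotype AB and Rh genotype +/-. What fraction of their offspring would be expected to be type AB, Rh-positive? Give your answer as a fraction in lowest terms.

1/4

ABO cross AB × AB → offspring phenotypes: 1/4 A, 1/4 B, 1/2 AB.
Rh cross -/- × +/- → 1/2 Rh+, 1/2 Rh-.
Independent loci: P(type AB, Rh-positive) = 1/2 × 1/2 = 1/4.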